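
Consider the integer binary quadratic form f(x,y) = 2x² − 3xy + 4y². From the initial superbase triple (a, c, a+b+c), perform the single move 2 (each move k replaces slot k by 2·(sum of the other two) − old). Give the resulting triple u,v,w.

start (2,4,3) = (f(1,0),f(0,1),f(1,1))
replace slot 2: 2·(2+3) − 4 = 6 → (2,6,3)

2,6,3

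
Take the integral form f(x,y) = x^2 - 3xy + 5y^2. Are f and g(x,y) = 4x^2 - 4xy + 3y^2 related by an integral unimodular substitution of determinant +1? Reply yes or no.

D₁ = -11, D₂ = -32
discriminants differ ⇒ not SL₂(ℤ)-equivalent

no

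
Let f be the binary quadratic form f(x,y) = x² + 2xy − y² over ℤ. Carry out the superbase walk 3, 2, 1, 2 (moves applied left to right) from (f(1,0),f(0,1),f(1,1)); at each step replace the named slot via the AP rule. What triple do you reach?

start (1,-1,2) = (f(1,0),f(0,1),f(1,1))
replace slot 3: 2·(1+(-1)) − 2 = -2 → (1,-1,-2)
replace slot 2: 2·(1+(-2)) − (-1) = -1 → (1,-1,-2)
replace slot 1: 2·((-1)+(-2)) − 1 = -7 → (-7,-1,-2)
replace slot 2: 2·((-7)+(-2)) − (-1) = -17 → (-7,-17,-2)

-7,-17,-2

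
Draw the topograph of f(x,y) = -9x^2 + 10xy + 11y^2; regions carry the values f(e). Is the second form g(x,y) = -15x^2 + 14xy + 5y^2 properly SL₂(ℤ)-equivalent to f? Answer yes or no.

D₁ = 496, D₂ = 496
river cycle of f (length 16): (11, 12, -8), (-8, 20, 3), (3, 22, -1), (-1, 22, 3), (3, 20, -8), (-8, 12, 11), (11, 10, -9), (-9, 8, 12), (12, 16, -5), (-5, 14, 15), … (6 more)
river cycle of g (length 16): (5, 16, -12), (-12, 8, 9), (9, 10, -11), (-11, 12, 8), (8, 20, -3), (-3, 22, 1), (1, 22, -3), (-3, 20, 8), (8, 12, -11), (-11, 10, 9), … (6 more)
cycles differ ⇒ inequivalent

no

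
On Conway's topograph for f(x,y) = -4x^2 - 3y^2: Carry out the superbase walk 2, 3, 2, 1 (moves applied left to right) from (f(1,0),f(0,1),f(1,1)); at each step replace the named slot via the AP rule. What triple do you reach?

start (-4,-3,-7) = (f(1,0),f(0,1),f(1,1))
replace slot 2: 2·((-4)+(-7)) − (-3) = -19 → (-4,-19,-7)
replace slot 3: 2·((-4)+(-19)) − (-7) = -39 → (-4,-19,-39)
replace slot 2: 2·((-4)+(-39)) − (-19) = -67 → (-4,-67,-39)
replace slot 1: 2·((-67)+(-39)) − (-4) = -208 → (-208,-67,-39)

-208,-67,-39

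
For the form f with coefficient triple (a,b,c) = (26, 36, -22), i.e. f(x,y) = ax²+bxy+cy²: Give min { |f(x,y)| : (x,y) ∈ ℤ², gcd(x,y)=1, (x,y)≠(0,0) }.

river: ρ → (-22,52,10)
river: ρ → (10,48,-32)
river: ρ → (-32,16,26)
river: ρ → (26,36,-22)
closes: descent 0, river 4
min |a| on river = 10

10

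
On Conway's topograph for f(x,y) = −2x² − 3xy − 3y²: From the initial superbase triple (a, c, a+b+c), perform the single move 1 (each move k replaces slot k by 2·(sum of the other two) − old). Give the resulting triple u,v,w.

start (-2,-3,-8) = (f(1,0),f(0,1),f(1,1))
replace slot 1: 2·((-3)+(-8)) − (-2) = -20 → (-20,-3,-8)

-20,-3,-8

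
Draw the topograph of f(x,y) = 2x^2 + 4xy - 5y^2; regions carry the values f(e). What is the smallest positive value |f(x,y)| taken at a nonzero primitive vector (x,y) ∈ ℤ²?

river: ρ → (-5,6,1)
river: ρ → (1,6,-5)
river: ρ → (-5,4,2)
river: ρ → (2,4,-5)
closes: descent 0, river 4
min |a| on river = 1

1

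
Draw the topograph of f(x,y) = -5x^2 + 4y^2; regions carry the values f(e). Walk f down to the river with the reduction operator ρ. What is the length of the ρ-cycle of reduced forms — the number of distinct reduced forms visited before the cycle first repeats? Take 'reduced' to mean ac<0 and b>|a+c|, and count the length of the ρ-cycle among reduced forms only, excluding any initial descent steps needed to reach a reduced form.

D = 80, ⌊√D⌋ = 8
descent: ρ → (4,8,-1)  [lands on river]
river: ρ → (-1,8,4)
ρ-cycle length = 2 (tail of 1 descent step not counted)

2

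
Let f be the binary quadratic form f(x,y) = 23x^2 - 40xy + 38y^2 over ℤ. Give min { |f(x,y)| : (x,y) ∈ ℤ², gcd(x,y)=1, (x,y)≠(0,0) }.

translate: b→6 (≡-40 mod 46), so (23,-40,38)→(23,6,21)
flip: (23,6,21)→(21,-6,23)
reduced (well bottom): (21,-6,23) with a≤c, −a<b≤a
well minimum = a = 21

21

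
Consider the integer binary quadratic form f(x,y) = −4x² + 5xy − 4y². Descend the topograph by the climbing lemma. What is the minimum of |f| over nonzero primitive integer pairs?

translate: b→3 (≡-5 mod 8), so (4,-5,4)→(4,3,3)
flip: (4,3,3)→(3,-3,4)
translate: b→3 (≡-3 mod 6), so (3,-3,4)→(3,3,4)
reduced (well bottom): (3,3,4) with a≤c, −a<b≤a
well minimum |f| = |-3| = 3 (negative-definite)

3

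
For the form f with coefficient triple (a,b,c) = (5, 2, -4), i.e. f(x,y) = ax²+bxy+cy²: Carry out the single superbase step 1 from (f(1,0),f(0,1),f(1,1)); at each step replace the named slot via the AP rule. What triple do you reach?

start (5,-4,3) = (f(1,0),f(0,1),f(1,1))
replace slot 1: 2·((-4)+3) − 5 = -7 → (-7,-4,3)

-7,-4,3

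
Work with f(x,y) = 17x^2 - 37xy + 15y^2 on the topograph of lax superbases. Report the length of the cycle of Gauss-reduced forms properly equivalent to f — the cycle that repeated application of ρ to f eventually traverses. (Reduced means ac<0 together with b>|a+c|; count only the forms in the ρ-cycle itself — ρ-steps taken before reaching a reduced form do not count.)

D = 349, ⌊√D⌋ = 18
descent: ρ → (15,7,-5)
descent: ρ → (-5,13,9)  [lands on river]
river: ρ → (9,5,-9)
river: ρ → (-9,13,5)
river: ρ → (5,17,-3)
river: ρ → (-3,13,15)
river: ρ → (15,17,-1)
river: ρ → (-1,17,15)
river: ρ → (15,13,-3)
river: ρ → (-3,17,5)
river: ρ → (5,13,-9)
river: ρ → (-9,5,9)
river: ρ → (9,13,-5)
river: ρ → (-5,17,3)
river: ρ → (3,13,-15)
river: ρ → (-15,17,1)
river: ρ → (1,17,-15)
river: ρ → (-15,13,3)
river: ρ → (3,17,-5)
ρ-cycle length = 18 (tail of 2 descent steps not counted)

18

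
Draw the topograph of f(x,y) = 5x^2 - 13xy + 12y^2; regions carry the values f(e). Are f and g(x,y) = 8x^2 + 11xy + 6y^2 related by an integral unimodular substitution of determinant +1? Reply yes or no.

D₁ = -71, D₂ = -71
f: translate: b→-3 (≡-13 mod 10), so (5,-13,12)→(5,-3,4)
f: flip: (5,-3,4)→(4,3,5)
f: reduced (well bottom): (4,3,5) with a≤c, −a<b≤a
g: translate: b→-5 (≡11 mod 16), so (8,11,6)→(8,-5,3)
g: flip: (8,-5,3)→(3,5,8)
g: translate: b→-1 (≡5 mod 6), so (3,5,8)→(3,-1,6)
g: reduced (well bottom): (3,-1,6) with a≤c, −a<b≤a
reduced forms (4, 3, 5) vs (3, -1, 6) ⇒ inequivalent

no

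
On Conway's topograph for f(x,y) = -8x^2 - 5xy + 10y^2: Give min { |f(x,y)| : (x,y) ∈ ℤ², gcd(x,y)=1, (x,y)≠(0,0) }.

descent: ρ → (10,5,-8)  [lands on river]
river: ρ → (-8,11,7)
river: ρ → (7,17,-2)
river: ρ → (-2,15,15)
river: ρ → (15,15,-2)
river: ρ → (-2,17,7)
river: ρ → (7,11,-8)
river: ρ → (-8,5,10)
river: ρ → (10,15,-3)
river: ρ → (-3,15,10)
closes: descent 1, river 10
min |a| on river = 2

2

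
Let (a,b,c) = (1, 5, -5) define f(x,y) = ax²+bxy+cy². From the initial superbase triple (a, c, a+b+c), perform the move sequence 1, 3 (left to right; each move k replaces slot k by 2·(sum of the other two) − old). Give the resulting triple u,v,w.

start (1,-5,1) = (f(1,0),f(0,1),f(1,1))
replace slot 1: 2·((-5)+1) − 1 = -9 → (-9,-5,1)
replace slot 3: 2·((-9)+(-5)) − 1 = -29 → (-9,-5,-29)

-9,-5,-29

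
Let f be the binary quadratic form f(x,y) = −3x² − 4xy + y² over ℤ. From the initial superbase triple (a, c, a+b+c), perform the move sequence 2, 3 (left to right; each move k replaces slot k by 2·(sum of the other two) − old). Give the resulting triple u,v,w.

start (-3,1,-6) = (f(1,0),f(0,1),f(1,1))
replace slot 2: 2·((-3)+(-6)) − 1 = -19 → (-3,-19,-6)
replace slot 3: 2·((-3)+(-19)) − (-6) = -38 → (-3,-19,-38)

-3,-19,-38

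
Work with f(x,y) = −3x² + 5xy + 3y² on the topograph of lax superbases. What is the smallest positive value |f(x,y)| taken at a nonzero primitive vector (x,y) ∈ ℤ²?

river: ρ → (3,7,-1)
river: ρ → (-1,7,3)
river: ρ → (3,5,-3)
river: ρ → (-3,7,1)
river: ρ → (1,7,-3)
river: ρ → (-3,5,3)
closes: descent 0, river 6
min |a| on river = 1

1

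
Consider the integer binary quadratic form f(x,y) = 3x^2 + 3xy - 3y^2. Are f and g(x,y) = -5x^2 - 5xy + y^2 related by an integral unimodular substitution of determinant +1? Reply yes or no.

D₁ = 45, D₂ = 45
river cycle of f (length 2): (-3, 3, 3), (3, 3, -3)
river cycle of g (length 2): (1, 5, -5), (-5, 5, 1)
cycles differ ⇒ inequivalent

no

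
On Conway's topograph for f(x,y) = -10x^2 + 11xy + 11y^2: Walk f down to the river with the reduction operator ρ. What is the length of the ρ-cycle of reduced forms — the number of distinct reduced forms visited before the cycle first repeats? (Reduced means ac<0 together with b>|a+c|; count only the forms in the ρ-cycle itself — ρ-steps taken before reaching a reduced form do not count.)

D = 561, ⌊√D⌋ = 23
river: ρ → (11,11,-10)
river: ρ → (-10,9,12)
river: ρ → (12,15,-7)
river: ρ → (-7,13,14)
river: ρ → (14,15,-6)
river: ρ → (-6,21,5)
river: ρ → (5,19,-10)
river: ρ → (-10,21,3)
river: ρ → (3,21,-10)
river: ρ → (-10,19,5)
river: ρ → (5,21,-6)
river: ρ → (-6,15,14)
river: ρ → (14,13,-7)
river: ρ → (-7,15,12)
river: ρ → (12,9,-10)
river: ρ → (-10,11,11)
ρ-cycle length = 16 (tail of 0 descent steps not counted)

16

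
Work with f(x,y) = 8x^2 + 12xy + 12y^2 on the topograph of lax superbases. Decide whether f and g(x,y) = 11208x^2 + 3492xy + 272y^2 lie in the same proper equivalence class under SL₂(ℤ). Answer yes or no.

D₁ = -240, D₂ = -240
f: translate: b→-4 (≡12 mod 16), so (8,12,12)→(8,-4,8)
f: flip: (8,-4,8)→(8,4,8)
f: reduced (well bottom): (8,4,8) with a≤c, −a<b≤a
g: flip: (11208,3492,272)→(272,-3492,11208)
g: translate: b→-228 (≡-3492 mod 544), so (272,-3492,11208)→(272,-228,48)
g: flip: (272,-228,48)→(48,228,272)
g: translate: b→36 (≡228 mod 96), so (48,228,272)→(48,36,8)
g: flip: (48,36,8)→(8,-36,48)
g: translate: b→-4 (≡-36 mod 16), so (8,-36,48)→(8,-4,8)
g: flip: (8,-4,8)→(8,4,8)
g: reduced (well bottom): (8,4,8) with a≤c, −a<b≤a
reduced forms (8, 4, 8) vs (8, 4, 8) ⇒ equivalent

yes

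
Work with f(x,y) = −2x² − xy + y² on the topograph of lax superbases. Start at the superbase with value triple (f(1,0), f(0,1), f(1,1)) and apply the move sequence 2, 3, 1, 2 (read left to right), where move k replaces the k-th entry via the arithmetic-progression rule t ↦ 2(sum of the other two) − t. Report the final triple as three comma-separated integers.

start (-2,1,-2) = (f(1,0),f(0,1),f(1,1))
replace slot 2: 2·((-2)+(-2)) − 1 = -9 → (-2,-9,-2)
replace slot 3: 2·((-2)+(-9)) − (-2) = -20 → (-2,-9,-20)
replace slot 1: 2·((-9)+(-20)) − (-2) = -56 → (-56,-9,-20)
replace slot 2: 2·((-56)+(-20)) − (-9) = -143 → (-56,-143,-20)

-56,-143,-20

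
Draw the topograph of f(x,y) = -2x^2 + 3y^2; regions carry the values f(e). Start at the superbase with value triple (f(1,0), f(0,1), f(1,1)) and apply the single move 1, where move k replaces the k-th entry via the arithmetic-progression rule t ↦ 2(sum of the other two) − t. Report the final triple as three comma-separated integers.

start (-2,3,1) = (f(1,0),f(0,1),f(1,1))
replace slot 1: 2·(3+1) − (-2) = 10 → (10,3,1)

10,3,1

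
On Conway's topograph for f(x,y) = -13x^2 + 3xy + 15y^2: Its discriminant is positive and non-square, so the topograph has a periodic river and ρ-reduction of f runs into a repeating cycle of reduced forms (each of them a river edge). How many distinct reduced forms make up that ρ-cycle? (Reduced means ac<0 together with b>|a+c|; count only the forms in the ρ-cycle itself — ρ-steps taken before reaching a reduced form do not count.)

D = 789, ⌊√D⌋ = 28
river: ρ → (15,27,-1)
river: ρ → (-1,27,15)
river: ρ → (15,3,-13)
river: ρ → (-13,23,5)
river: ρ → (5,27,-3)
river: ρ → (-3,27,5)
river: ρ → (5,23,-13)
river: ρ → (-13,3,15)
ρ-cycle length = 8 (tail of 0 descent steps not counted)

8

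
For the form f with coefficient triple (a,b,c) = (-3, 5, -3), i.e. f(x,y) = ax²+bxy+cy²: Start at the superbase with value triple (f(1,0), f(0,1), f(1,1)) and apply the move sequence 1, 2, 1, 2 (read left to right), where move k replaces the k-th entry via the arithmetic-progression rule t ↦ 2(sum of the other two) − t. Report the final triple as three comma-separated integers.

start (-3,-3,-1) = (f(1,0),f(0,1),f(1,1))
replace slot 1: 2·((-3)+(-1)) − (-3) = -5 → (-5,-3,-1)
replace slot 2: 2·((-5)+(-1)) − (-3) = -9 → (-5,-9,-1)
replace slot 1: 2·((-9)+(-1)) − (-5) = -15 → (-15,-9,-1)
replace slot 2: 2·((-15)+(-1)) − (-9) = -23 → (-15,-23,-1)

-15,-23,-1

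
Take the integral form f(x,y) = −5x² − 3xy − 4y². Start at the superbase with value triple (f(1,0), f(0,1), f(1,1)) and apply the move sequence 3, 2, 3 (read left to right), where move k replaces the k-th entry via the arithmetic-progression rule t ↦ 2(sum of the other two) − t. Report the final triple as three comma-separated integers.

start (-5,-4,-12) = (f(1,0),f(0,1),f(1,1))
replace slot 3: 2·((-5)+(-4)) − (-12) = -6 → (-5,-4,-6)
replace slot 2: 2·((-5)+(-6)) − (-4) = -18 → (-5,-18,-6)
replace slot 3: 2·((-5)+(-18)) − (-6) = -40 → (-5,-18,-40)

-5,-18,-40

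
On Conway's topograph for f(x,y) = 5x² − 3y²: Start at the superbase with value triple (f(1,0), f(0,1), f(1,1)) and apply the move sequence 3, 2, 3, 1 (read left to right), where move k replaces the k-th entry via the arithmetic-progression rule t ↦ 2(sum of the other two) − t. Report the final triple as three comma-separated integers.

start (5,-3,2) = (f(1,0),f(0,1),f(1,1))
replace slot 3: 2·(5+(-3)) − 2 = 2 → (5,-3,2)
replace slot 2: 2·(5+2) − (-3) = 17 → (5,17,2)
replace slot 3: 2·(5+17) − 2 = 42 → (5,17,42)
replace slot 1: 2·(17+42) − 5 = 113 → (113,17,42)

113,17,42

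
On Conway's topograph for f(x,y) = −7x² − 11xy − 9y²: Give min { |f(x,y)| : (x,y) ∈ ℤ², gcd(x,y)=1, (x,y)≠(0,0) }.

translate: b→-3 (≡11 mod 14), so (7,11,9)→(7,-3,5)
flip: (7,-3,5)→(5,3,7)
reduced (well bottom): (5,3,7) with a≤c, −a<b≤a
well minimum |f| = |-5| = 5 (negative-definite)

5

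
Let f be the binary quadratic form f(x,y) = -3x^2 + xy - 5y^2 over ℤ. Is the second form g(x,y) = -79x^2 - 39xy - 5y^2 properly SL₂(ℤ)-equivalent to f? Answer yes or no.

D₁ = -59, D₂ = -59
f is negative-definite; reduce −f:
−f: reduced (well bottom): (3,-1,5) with a≤c, −a<b≤a
flip sign back: reduced form of f is (-3,1,-5)
g is negative-definite; reduce −g:
−g: flip: (79,39,5)→(5,-39,79)
−g: translate: b→1 (≡-39 mod 10), so (5,-39,79)→(5,1,3)
−g: flip: (5,1,3)→(3,-1,5)
−g: reduced (well bottom): (3,-1,5) with a≤c, −a<b≤a
flip sign back: reduced form of g is (-3,1,-5)
reduced forms (-3, 1, -5) vs (-3, 1, -5) ⇒ equivalent

yes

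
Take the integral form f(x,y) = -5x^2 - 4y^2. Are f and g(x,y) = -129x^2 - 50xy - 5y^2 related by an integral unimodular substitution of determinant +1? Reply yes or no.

D₁ = -80, D₂ = -80
f is negative-definite; reduce −f:
−f: flip: (5,0,4)→(4,0,5)
−f: reduced (well bottom): (4,0,5) with a≤c, −a<b≤a
flip sign back: reduced form of f is (-4,0,-5)
g is negative-definite; reduce −g:
−g: flip: (129,50,5)→(5,-50,129)
−g: translate: b→0 (≡-50 mod 10), so (5,-50,129)→(5,0,4)
−g: flip: (5,0,4)→(4,0,5)
−g: reduced (well bottom): (4,0,5) with a≤c, −a<b≤a
flip sign back: reduced form of g is (-4,0,-5)
reduced forms (-4, 0, -5) vs (-4, 0, -5) ⇒ equivalent

yes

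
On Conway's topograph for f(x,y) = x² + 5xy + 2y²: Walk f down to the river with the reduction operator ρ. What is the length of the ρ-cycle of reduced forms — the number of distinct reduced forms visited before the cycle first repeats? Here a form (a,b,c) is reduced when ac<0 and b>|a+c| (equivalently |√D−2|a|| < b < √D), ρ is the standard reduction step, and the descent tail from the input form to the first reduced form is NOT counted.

D = 17, ⌊√D⌋ = 4
descent: ρ → (2,3,-1)  [lands on river]
river: ρ → (-1,3,2)
river: ρ → (2,1,-2)
river: ρ → (-2,3,1)
river: ρ → (1,3,-2)
river: ρ → (-2,1,2)
ρ-cycle length = 6 (tail of 1 descent step not counted)

6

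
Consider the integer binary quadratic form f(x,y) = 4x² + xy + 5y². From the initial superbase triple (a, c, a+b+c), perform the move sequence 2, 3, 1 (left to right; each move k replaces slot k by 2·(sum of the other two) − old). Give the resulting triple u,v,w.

start (4,5,10) = (f(1,0),f(0,1),f(1,1))
replace slot 2: 2·(4+10) − 5 = 23 → (4,23,10)
replace slot 3: 2·(4+23) − 10 = 44 → (4,23,44)
replace slot 1: 2·(23+44) − 4 = 130 → (130,23,44)

130,23,44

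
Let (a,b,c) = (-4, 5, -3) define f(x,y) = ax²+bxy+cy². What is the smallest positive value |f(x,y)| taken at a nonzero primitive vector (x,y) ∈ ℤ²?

translate: b→3 (≡-5 mod 8), so (4,-5,3)→(4,3,2)
flip: (4,3,2)→(2,-3,4)
translate: b→1 (≡-3 mod 4), so (2,-3,4)→(2,1,3)
reduced (well bottom): (2,1,3) with a≤c, −a<b≤a
well minimum |f| = |-2| = 2 (negative-definite)

2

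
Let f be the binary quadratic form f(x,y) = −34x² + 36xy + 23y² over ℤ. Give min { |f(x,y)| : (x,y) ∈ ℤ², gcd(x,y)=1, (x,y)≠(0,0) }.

river: ρ → (23,56,-14)
river: ρ → (-14,56,23)
river: ρ → (23,36,-34)
river: ρ → (-34,32,25)
river: ρ → (25,18,-41)
river: ρ → (-41,64,2)
river: ρ → (2,64,-41)
river: ρ → (-41,18,25)
river: ρ → (25,32,-34)
river: ρ → (-34,36,23)
closes: descent 0, river 10
min |a| on river = 2

2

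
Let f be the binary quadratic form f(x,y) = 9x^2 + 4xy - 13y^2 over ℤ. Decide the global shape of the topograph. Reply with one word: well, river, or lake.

D = b²−4ac = 4² − 4·9·(-13) = 484
D = 22² is a perfect square ⇒ form factors over ℤ ⇒ lakes

lake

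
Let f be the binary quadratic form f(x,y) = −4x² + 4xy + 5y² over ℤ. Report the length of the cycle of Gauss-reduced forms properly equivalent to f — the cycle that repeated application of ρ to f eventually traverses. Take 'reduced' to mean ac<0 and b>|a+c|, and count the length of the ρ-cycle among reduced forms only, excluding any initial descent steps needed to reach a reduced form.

D = 96, ⌊√D⌋ = 9
river: ρ → (5,6,-3)
river: ρ → (-3,6,5)
river: ρ → (5,4,-4)
river: ρ → (-4,4,5)
ρ-cycle length = 4 (tail of 0 descent steps not counted)

4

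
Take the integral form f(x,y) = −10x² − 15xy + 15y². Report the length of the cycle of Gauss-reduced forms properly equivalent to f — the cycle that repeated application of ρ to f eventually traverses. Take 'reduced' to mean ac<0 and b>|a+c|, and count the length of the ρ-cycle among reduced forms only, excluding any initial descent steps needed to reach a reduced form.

D = 825, ⌊√D⌋ = 28
descent: ρ → (15,15,-10)  [lands on river]
river: ρ → (-10,25,5)
river: ρ → (5,25,-10)
river: ρ → (-10,15,15)
ρ-cycle length = 4 (tail of 1 descent step not counted)

4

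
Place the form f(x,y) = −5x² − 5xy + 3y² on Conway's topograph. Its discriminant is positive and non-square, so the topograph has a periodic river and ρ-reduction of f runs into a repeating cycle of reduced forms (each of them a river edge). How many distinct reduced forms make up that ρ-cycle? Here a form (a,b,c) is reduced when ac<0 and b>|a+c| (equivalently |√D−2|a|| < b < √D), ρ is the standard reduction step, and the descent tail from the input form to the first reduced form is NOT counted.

D = 85, ⌊√D⌋ = 9
descent: ρ → (3,5,-5)  [lands on river]
river: ρ → (-5,5,3)
river: ρ → (3,7,-3)
river: ρ → (-3,5,5)
river: ρ → (5,5,-3)
river: ρ → (-3,7,3)
ρ-cycle length = 6 (tail of 1 descent step not counted)

6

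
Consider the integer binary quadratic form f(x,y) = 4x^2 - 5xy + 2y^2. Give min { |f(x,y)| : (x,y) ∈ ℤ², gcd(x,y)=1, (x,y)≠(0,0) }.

translate: b→3 (≡-5 mod 8), so (4,-5,2)→(4,3,1)
flip: (4,3,1)→(1,-3,4)
translate: b→1 (≡-3 mod 2), so (1,-3,4)→(1,1,2)
reduced (well bottom): (1,1,2) with a≤c, −a<b≤a
well minimum = a = 1

1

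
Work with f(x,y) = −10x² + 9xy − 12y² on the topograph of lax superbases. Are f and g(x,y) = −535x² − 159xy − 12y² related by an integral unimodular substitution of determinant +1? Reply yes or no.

D₁ = -399, D₂ = -399
f is negative-definite; reduce −f:
−f: reduced (well bottom): (10,-9,12) with a≤c, −a<b≤a
flip sign back: reduced form of f is (-10,9,-12)
g is negative-definite; reduce −g:
−g: flip: (535,159,12)→(12,-159,535)
−g: translate: b→9 (≡-159 mod 24), so (12,-159,535)→(12,9,10)
−g: flip: (12,9,10)→(10,-9,12)
−g: reduced (well bottom): (10,-9,12) with a≤c, −a<b≤a
flip sign back: reduced form of g is (-10,9,-12)
reduced forms (-10, 9, -12) vs (-10, 9, -12) ⇒ equivalent

yes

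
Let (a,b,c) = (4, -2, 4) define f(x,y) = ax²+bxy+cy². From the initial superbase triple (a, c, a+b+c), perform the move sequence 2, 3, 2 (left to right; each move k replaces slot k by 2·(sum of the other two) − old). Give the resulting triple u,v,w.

start (4,4,6) = (f(1,0),f(0,1),f(1,1))
replace slot 2: 2·(4+6) − 4 = 16 → (4,16,6)
replace slot 3: 2·(4+16) − 6 = 34 → (4,16,34)
replace slot 2: 2·(4+34) − 16 = 60 → (4,60,34)

4,60,34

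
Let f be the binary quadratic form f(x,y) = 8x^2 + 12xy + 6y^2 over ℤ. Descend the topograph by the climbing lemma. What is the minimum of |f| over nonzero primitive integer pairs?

translate: b→-4 (≡12 mod 16), so (8,12,6)→(8,-4,2)
flip: (8,-4,2)→(2,4,8)
translate: b→0 (≡4 mod 4), so (2,4,8)→(2,0,6)
reduced (well bottom): (2,0,6) with a≤c, −a<b≤a
well minimum = a = 2

2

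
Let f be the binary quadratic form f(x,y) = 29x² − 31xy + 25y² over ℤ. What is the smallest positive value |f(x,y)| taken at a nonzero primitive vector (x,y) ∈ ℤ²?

translate: b→27 (≡-31 mod 58), so (29,-31,25)→(29,27,23)
flip: (29,27,23)→(23,-27,29)
translate: b→19 (≡-27 mod 46), so (23,-27,29)→(23,19,25)
reduced (well bottom): (23,19,25) with a≤c, −a<b≤a
well minimum = a = 23

23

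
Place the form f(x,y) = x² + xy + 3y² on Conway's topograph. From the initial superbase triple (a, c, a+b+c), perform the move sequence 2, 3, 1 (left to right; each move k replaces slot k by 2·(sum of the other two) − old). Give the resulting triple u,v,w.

start (1,3,5) = (f(1,0),f(0,1),f(1,1))
replace slot 2: 2·(1+5) − 3 = 9 → (1,9,5)
replace slot 3: 2·(1+9) − 5 = 15 → (1,9,15)
replace slot 1: 2·(9+15) − 1 = 47 → (47,9,15)

47,9,15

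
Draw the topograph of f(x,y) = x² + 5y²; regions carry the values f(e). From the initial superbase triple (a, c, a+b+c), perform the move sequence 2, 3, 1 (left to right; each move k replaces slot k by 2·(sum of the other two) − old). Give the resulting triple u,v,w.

start (1,5,6) = (f(1,0),f(0,1),f(1,1))
replace slot 2: 2·(1+6) − 5 = 9 → (1,9,6)
replace slot 3: 2·(1+9) − 6 = 14 → (1,9,14)
replace slot 1: 2·(9+14) − 1 = 45 → (45,9,14)

45,9,14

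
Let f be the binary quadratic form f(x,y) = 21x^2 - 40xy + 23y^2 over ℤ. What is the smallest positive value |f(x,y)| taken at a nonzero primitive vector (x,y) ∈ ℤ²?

translate: b→2 (≡-40 mod 42), so (21,-40,23)→(21,2,4)
flip: (21,2,4)→(4,-2,21)
reduced (well bottom): (4,-2,21) with a≤c, −a<b≤a
well minimum = a = 4

4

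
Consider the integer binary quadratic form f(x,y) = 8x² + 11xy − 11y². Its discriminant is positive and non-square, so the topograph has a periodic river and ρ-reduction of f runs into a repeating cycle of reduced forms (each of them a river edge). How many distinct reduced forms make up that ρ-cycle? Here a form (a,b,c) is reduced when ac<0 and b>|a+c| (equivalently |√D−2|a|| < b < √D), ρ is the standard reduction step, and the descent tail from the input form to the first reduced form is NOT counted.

D = 473, ⌊√D⌋ = 21
river: ρ → (-11,11,8)
river: ρ → (8,21,-1)
river: ρ → (-1,21,8)
river: ρ → (8,11,-11)
ρ-cycle length = 4 (tail of 0 descent steps not counted)

4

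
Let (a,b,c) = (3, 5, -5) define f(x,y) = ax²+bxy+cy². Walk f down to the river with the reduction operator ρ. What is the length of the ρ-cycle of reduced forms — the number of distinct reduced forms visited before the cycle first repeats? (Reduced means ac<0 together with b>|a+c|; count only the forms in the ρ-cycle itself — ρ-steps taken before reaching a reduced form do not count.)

D = 85, ⌊√D⌋ = 9
river: ρ → (-5,5,3)
river: ρ → (3,7,-3)
river: ρ → (-3,5,5)
river: ρ → (5,5,-3)
river: ρ → (-3,7,3)
river: ρ → (3,5,-5)
ρ-cycle length = 6 (tail of 0 descent steps not counted)

6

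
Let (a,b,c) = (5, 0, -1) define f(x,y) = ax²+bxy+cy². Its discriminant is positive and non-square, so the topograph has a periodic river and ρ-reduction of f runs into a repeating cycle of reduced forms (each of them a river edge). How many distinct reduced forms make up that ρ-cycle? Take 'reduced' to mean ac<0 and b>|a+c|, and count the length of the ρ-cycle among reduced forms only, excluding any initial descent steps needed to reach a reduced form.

D = 20, ⌊√D⌋ = 4
descent: ρ → (-1,4,1)  [lands on river]
river: ρ → (1,4,-1)
ρ-cycle length = 2 (tail of 1 descent step not counted)

2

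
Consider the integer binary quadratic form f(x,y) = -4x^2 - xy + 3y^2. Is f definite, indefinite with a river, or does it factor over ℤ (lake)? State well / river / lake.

D = b²−4ac = (-1)² − 4·(-4)·3 = 49
D = 7² is a perfect square ⇒ form factors over ℤ ⇒ lakes

lake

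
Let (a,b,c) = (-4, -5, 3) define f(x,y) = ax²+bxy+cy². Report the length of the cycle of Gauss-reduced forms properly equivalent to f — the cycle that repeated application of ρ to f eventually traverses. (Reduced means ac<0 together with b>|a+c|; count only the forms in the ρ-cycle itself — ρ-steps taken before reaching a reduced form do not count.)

D = 73, ⌊√D⌋ = 8
descent: ρ → (3,5,-4)  [lands on river]
river: ρ → (-4,3,4)
river: ρ → (4,5,-3)
river: ρ → (-3,7,2)
river: ρ → (2,5,-6)
river: ρ → (-6,7,1)
river: ρ → (1,7,-6)
river: ρ → (-6,5,2)
river: ρ → (2,7,-3)
river: ρ → (-3,5,4)
river: ρ → (4,3,-4)
river: ρ → (-4,5,3)
river: ρ → (3,7,-2)
river: ρ → (-2,5,6)
river: ρ → (6,7,-1)
river: ρ → (-1,7,6)
river: ρ → (6,5,-2)
river: ρ → (-2,7,3)
ρ-cycle length = 18 (tail of 1 descent step not counted)

18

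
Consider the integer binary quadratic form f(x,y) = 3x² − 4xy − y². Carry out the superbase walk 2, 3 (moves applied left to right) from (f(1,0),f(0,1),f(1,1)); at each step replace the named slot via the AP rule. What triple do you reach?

start (3,-1,-2) = (f(1,0),f(0,1),f(1,1))
replace slot 2: 2·(3+(-2)) − (-1) = 3 → (3,3,-2)
replace slot 3: 2·(3+3) − (-2) = 14 → (3,3,14)

3,3,14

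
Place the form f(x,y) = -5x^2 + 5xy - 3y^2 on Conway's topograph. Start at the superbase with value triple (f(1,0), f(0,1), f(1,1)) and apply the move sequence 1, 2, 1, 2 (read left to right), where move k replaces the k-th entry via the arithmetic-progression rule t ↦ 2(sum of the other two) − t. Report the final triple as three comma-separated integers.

start (-5,-3,-3) = (f(1,0),f(0,1),f(1,1))
replace slot 1: 2·((-3)+(-3)) − (-5) = -7 → (-7,-3,-3)
replace slot 2: 2·((-7)+(-3)) − (-3) = -17 → (-7,-17,-3)
replace slot 1: 2·((-17)+(-3)) − (-7) = -33 → (-33,-17,-3)
replace slot 2: 2·((-33)+(-3)) − (-17) = -55 → (-33,-55,-3)

-33,-55,-3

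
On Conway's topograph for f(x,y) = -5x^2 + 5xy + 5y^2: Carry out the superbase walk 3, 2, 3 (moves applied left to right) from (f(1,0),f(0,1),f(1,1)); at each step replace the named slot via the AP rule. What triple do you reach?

start (-5,5,5) = (f(1,0),f(0,1),f(1,1))
replace slot 3: 2·((-5)+5) − 5 = -5 → (-5,5,-5)
replace slot 2: 2·((-5)+(-5)) − 5 = -25 → (-5,-25,-5)
replace slot 3: 2·((-5)+(-25)) − (-5) = -55 → (-5,-25,-55)

-5,-25,-55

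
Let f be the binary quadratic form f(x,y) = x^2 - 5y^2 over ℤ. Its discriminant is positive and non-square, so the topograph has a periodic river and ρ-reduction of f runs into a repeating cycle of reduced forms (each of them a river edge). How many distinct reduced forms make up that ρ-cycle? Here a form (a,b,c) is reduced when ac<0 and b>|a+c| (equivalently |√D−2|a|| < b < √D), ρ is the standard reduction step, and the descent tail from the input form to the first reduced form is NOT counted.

D = 20, ⌊√D⌋ = 4
descent: ρ → (-5,0,1)
descent: ρ → (1,4,-1)  [lands on river]
river: ρ → (-1,4,1)
ρ-cycle length = 2 (tail of 2 descent steps not counted)

2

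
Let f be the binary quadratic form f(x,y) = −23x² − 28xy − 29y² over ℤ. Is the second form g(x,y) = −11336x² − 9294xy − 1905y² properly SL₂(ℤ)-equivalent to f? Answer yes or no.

D₁ = -1884, D₂ = -1884
f is negative-definite; reduce −f:
−f: translate: b→-18 (≡28 mod 46), so (23,28,29)→(23,-18,24)
−f: reduced (well bottom): (23,-18,24) with a≤c, −a<b≤a
flip sign back: reduced form of f is (-23,18,-24)
g is negative-definite; reduce −g:
−g: flip: (11336,9294,1905)→(1905,-9294,11336)
−g: translate: b→-1674 (≡-9294 mod 3810), so (1905,-9294,11336)→(1905,-1674,368)
−g: flip: (1905,-1674,368)→(368,1674,1905)
−g: translate: b→202 (≡1674 mod 736), so (368,1674,1905)→(368,202,29)
−g: flip: (368,202,29)→(29,-202,368)
−g: translate: b→-28 (≡-202 mod 58), so (29,-202,368)→(29,-28,23)
−g: flip: (29,-28,23)→(23,28,29)
−g: translate: b→-18 (≡28 mod 46), so (23,28,29)→(23,-18,24)
−g: reduced (well bottom): (23,-18,24) with a≤c, −a<b≤a
flip sign back: reduced form of g is (-23,18,-24)
reduced forms (-23, 18, -24) vs (-23, 18, -24) ⇒ equivalent

yes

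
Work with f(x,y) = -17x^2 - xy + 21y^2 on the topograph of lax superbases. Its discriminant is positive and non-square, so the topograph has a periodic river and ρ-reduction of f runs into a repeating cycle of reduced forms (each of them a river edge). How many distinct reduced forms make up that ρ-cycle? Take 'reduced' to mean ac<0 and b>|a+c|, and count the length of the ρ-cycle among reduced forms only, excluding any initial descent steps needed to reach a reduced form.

D = 1429, ⌊√D⌋ = 37
descent: ρ → (21,1,-17)
descent: ρ → (-17,33,5)  [lands on river]
river: ρ → (5,37,-3)
river: ρ → (-3,35,17)
river: ρ → (17,33,-5)
river: ρ → (-5,37,3)
river: ρ → (3,35,-17)
ρ-cycle length = 6 (tail of 2 descent steps not counted)

6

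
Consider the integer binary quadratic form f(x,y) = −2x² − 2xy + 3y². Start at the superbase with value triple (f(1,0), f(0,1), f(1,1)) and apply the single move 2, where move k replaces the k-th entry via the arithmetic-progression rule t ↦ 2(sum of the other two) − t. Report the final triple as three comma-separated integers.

start (-2,3,-1) = (f(1,0),f(0,1),f(1,1))
replace slot 2: 2·((-2)+(-1)) − 3 = -9 → (-2,-9,-1)

-2,-9,-1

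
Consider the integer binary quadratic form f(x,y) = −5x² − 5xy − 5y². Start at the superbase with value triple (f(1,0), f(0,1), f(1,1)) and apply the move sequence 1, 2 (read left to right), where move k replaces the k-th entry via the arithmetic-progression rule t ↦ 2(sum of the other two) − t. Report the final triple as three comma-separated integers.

start (-5,-5,-15) = (f(1,0),f(0,1),f(1,1))
replace slot 1: 2·((-5)+(-15)) − (-5) = -35 → (-35,-5,-15)
replace slot 2: 2·((-35)+(-15)) − (-5) = -95 → (-35,-95,-15)

-35,-95,-15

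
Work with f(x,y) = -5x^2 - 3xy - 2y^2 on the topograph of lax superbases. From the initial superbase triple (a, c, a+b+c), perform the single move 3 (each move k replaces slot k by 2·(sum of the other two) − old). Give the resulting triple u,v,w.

start (-5,-2,-10) = (f(1,0),f(0,1),f(1,1))
replace slot 3: 2·((-5)+(-2)) − (-10) = -4 → (-5,-2,-4)

-5,-2,-4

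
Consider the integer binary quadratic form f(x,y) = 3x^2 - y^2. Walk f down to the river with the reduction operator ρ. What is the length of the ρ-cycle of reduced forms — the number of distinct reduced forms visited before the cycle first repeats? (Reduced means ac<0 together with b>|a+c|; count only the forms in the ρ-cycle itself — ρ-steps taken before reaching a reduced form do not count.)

D = 12, ⌊√D⌋ = 3
descent: ρ → (-1,2,2)  [lands on river]
river: ρ → (2,2,-1)
ρ-cycle length = 2 (tail of 1 descent step not counted)

2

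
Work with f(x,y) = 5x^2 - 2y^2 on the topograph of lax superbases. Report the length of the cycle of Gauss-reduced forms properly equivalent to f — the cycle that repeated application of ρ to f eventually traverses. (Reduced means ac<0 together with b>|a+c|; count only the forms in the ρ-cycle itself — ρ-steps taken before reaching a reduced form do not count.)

D = 40, ⌊√D⌋ = 6
descent: ρ → (-2,4,3)  [lands on river]
river: ρ → (3,2,-3)
river: ρ → (-3,4,2)
river: ρ → (2,4,-3)
river: ρ → (-3,2,3)
river: ρ → (3,4,-2)
ρ-cycle length = 6 (tail of 1 descent step not counted)

6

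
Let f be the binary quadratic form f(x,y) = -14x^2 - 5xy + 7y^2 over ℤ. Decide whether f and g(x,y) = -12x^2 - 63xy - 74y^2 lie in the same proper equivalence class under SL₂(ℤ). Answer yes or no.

D₁ = 417, D₂ = 417
river cycle of f (length 18): (7, 19, -2), (-2, 17, 16), (16, 15, -3), (-3, 15, 16), (16, 17, -2), (-2, 19, 7), (7, 9, -12), (-12, 15, 4), (4, 17, -8), (-8, 15, 6), … (8 more)
river cycle of g (length 18): (-12, 9, 7), (7, 19, -2), (-2, 17, 16), (16, 15, -3), (-3, 15, 16), (16, 17, -2), (-2, 19, 7), (7, 9, -12), (-12, 15, 4), (4, 17, -8), … (8 more)
cycles coincide ⇒ equivalent

yes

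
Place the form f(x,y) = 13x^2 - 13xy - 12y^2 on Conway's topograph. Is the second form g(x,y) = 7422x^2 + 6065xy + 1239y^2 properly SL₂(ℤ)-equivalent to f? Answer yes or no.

D₁ = 793, D₂ = 793
river cycle of f (length 12): (-12, 13, 13), (13, 13, -12), (-12, 11, 14), (14, 17, -9), (-9, 19, 12), (12, 5, -16), (-16, 27, 1), (1, 27, -16), (-16, 5, 12), (12, 19, -9), … (2 more)
river cycle of g (length 12): (13, 13, -12), (-12, 11, 14), (14, 17, -9), (-9, 19, 12), (12, 5, -16), (-16, 27, 1), (1, 27, -16), (-16, 5, 12), (12, 19, -9), (-9, 17, 14), … (2 more)
cycles coincide ⇒ equivalent

yes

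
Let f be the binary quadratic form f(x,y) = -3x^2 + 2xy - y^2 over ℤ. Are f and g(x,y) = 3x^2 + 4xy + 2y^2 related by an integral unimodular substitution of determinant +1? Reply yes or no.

D₁ = -8, D₂ = -8
f is negative-definite; reduce −f:
−f: flip: (3,-2,1)→(1,2,3)
−f: translate: b→0 (≡2 mod 2), so (1,2,3)→(1,0,2)
−f: reduced (well bottom): (1,0,2) with a≤c, −a<b≤a
flip sign back: reduced form of f is (-1,0,-2)
g: translate: b→-2 (≡4 mod 6), so (3,4,2)→(3,-2,1)
g: flip: (3,-2,1)→(1,2,3)
g: translate: b→0 (≡2 mod 2), so (1,2,3)→(1,0,2)
g: reduced (well bottom): (1,0,2) with a≤c, −a<b≤a
reduced forms (-1, 0, -2) vs (1, 0, 2) ⇒ inequivalent

no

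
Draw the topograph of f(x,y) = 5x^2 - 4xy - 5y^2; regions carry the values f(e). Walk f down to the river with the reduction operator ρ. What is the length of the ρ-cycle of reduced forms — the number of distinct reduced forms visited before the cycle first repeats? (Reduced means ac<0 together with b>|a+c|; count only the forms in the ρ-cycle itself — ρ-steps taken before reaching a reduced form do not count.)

D = 116, ⌊√D⌋ = 10
descent: ρ → (-5,4,5)  [lands on river]
river: ρ → (5,6,-4)
river: ρ → (-4,10,1)
river: ρ → (1,10,-4)
river: ρ → (-4,6,5)
river: ρ → (5,4,-5)
river: ρ → (-5,6,4)
river: ρ → (4,10,-1)
river: ρ → (-1,10,4)
river: ρ → (4,6,-5)
ρ-cycle length = 10 (tail of 1 descent step not counted)

10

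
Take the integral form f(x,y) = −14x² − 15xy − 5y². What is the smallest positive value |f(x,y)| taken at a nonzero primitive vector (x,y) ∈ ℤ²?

translate: b→-13 (≡15 mod 28), so (14,15,5)→(14,-13,4)
flip: (14,-13,4)→(4,13,14)
translate: b→-3 (≡13 mod 8), so (4,13,14)→(4,-3,4)
flip: (4,-3,4)→(4,3,4)
reduced (well bottom): (4,3,4) with a≤c, −a<b≤a
well minimum |f| = |-4| = 4 (negative-definite)

4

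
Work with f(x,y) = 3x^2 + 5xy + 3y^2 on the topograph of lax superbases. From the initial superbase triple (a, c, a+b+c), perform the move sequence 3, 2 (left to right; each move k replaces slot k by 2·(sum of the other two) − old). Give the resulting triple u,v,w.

start (3,3,11) = (f(1,0),f(0,1),f(1,1))
replace slot 3: 2·(3+3) − 11 = 1 → (3,3,1)
replace slot 2: 2·(3+1) − 3 = 5 → (3,5,1)

3,5,1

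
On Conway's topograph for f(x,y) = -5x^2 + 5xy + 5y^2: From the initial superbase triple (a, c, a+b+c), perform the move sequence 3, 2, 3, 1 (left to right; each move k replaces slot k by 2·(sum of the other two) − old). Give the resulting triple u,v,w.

start (-5,5,5) = (f(1,0),f(0,1),f(1,1))
replace slot 3: 2·((-5)+5) − 5 = -5 → (-5,5,-5)
replace slot 2: 2·((-5)+(-5)) − 5 = -25 → (-5,-25,-5)
replace slot 3: 2·((-5)+(-25)) − (-5) = -55 → (-5,-25,-55)
replace slot 1: 2·((-25)+(-55)) − (-5) = -155 → (-155,-25,-55)

-155,-25,-55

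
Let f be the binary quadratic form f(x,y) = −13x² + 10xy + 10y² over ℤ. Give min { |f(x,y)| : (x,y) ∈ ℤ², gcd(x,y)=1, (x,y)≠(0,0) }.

river: ρ → (10,10,-13)
river: ρ → (-13,16,7)
river: ρ → (7,12,-17)
river: ρ → (-17,22,2)
river: ρ → (2,22,-17)
river: ρ → (-17,12,7)
river: ρ → (7,16,-13)
river: ρ → (-13,10,10)
closes: descent 0, river 8
min |a| on river = 2

2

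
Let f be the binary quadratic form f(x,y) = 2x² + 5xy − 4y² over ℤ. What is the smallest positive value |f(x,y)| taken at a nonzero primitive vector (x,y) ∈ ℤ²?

river: ρ → (-4,3,3)
river: ρ → (3,3,-4)
river: ρ → (-4,5,2)
river: ρ → (2,7,-1)
river: ρ → (-1,7,2)
river: ρ → (2,5,-4)
closes: descent 0, river 6
min |a| on river = 1

1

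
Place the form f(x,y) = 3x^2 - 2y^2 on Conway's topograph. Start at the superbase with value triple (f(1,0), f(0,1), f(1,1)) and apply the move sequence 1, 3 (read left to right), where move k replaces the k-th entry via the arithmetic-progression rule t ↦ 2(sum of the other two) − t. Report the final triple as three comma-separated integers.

start (3,-2,1) = (f(1,0),f(0,1),f(1,1))
replace slot 1: 2·((-2)+1) − 3 = -5 → (-5,-2,1)
replace slot 3: 2·((-5)+(-2)) − 1 = -15 → (-5,-2,-15)

-5,-2,-15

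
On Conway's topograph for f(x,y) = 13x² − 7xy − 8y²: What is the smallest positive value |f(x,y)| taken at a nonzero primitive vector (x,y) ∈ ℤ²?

descent: ρ → (-8,7,13)  [lands on river]
river: ρ → (13,19,-2)
river: ρ → (-2,21,3)
river: ρ → (3,21,-2)
river: ρ → (-2,19,13)
river: ρ → (13,7,-8)
river: ρ → (-8,9,12)
river: ρ → (12,15,-5)
river: ρ → (-5,15,12)
river: ρ → (12,9,-8)
closes: descent 1, river 10
min |a| on river = 2

2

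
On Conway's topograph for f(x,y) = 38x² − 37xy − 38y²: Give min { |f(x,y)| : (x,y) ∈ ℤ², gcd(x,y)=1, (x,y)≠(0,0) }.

descent: ρ → (-38,37,38)  [lands on river]
river: ρ → (38,39,-37)
river: ρ → (-37,35,40)
river: ρ → (40,45,-32)
river: ρ → (-32,83,2)
river: ρ → (2,81,-73)
river: ρ → (-73,65,10)
river: ρ → (10,75,-38)
river: ρ → (-38,77,8)
river: ρ → (8,83,-8)
river: ρ → (-8,77,38)
river: ρ → (38,75,-10)
river: ρ → (-10,65,73)
river: ρ → (73,81,-2)
river: ρ → (-2,83,32)
river: ρ → (32,45,-40)
river: ρ → (-40,35,37)
river: ρ → (37,39,-38)
closes: descent 1, river 18
min |a| on river = 2

2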